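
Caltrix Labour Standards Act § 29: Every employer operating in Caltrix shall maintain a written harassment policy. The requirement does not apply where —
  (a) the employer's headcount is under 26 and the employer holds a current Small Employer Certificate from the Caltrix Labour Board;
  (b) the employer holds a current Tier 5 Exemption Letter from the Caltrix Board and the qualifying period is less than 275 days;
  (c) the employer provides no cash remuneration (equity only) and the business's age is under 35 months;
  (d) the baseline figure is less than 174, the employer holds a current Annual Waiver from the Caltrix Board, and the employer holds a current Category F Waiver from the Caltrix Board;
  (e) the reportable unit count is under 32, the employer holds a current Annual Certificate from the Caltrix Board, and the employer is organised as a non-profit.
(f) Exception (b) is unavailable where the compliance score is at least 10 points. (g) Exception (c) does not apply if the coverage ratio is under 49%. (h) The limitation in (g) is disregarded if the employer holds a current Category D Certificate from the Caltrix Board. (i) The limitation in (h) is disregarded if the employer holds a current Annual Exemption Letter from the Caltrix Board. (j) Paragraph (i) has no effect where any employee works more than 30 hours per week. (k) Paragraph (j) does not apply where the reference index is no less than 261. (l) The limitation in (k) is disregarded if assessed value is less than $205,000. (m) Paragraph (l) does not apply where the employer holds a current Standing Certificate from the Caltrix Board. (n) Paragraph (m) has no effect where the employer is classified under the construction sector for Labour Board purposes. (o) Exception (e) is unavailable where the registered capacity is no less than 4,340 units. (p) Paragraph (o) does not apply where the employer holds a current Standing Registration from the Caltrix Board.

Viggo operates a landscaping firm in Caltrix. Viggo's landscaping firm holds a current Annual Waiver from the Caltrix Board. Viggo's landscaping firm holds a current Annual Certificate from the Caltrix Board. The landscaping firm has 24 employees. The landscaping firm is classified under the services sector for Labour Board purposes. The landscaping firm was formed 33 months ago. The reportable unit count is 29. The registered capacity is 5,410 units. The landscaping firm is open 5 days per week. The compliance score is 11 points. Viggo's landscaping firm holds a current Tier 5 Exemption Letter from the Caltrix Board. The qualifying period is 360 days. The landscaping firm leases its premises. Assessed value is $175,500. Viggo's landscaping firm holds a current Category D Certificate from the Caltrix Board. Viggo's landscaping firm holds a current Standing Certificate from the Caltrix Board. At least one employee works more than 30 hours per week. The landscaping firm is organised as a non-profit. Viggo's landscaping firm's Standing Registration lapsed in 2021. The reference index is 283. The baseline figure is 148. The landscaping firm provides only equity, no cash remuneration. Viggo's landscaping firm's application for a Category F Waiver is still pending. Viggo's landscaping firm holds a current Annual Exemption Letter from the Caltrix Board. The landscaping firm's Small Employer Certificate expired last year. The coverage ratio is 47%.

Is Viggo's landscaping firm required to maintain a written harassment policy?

Exception (a) fails — the Small Employer Certificate has expired.
Exception (b) fails — the qualifying period is 360 days, not less than 275 days.
All of (c)'s requirements are met (remuneration is equity-only; the business's age is 33 months, under the 35 months limit). Turning to paragraphs (g)–(n): (g) operates against (c): the coverage ratio is 47%, under the 49% limit. (h) would limit (g) — a current Category D Certificate is held — but (i) sets (h) aside: (i) is triggered — a current Annual Exemption Letter is held. (j) operates (at least one employee exceeds 30 hours/week), but is set aside by (k): (k) operates against (j): the reference index is 283, meeting the 261 threshold. (l) would limit (k) — assessed value is $175,500, less than the $205,000 limit — but (m) sets (l) aside: (m) operates against (l): a current Standing Certificate is held. (n) is not engaged (the landscaping firm is classified under the services sector), so (m) stands. (c) is therefore removed.
Exception (d) fails — there is no Category F Waiver in force.
All of (e)'s requirements are met (the reportable unit count is 29, under the 32 limit; a current Annual Certificate is held; the employer is a non-profit). But: (o) operates against (e): the registered capacity is 5,410 units, meeting the 4,340 units threshold. (p), which would lift (o), does not operate here — no current Standing Registration is held. Exception (e) does not apply.
Every exception is unavailable, so the rule governs.

Yes — Viggo's landscaping firm must maintain a written harassment policy.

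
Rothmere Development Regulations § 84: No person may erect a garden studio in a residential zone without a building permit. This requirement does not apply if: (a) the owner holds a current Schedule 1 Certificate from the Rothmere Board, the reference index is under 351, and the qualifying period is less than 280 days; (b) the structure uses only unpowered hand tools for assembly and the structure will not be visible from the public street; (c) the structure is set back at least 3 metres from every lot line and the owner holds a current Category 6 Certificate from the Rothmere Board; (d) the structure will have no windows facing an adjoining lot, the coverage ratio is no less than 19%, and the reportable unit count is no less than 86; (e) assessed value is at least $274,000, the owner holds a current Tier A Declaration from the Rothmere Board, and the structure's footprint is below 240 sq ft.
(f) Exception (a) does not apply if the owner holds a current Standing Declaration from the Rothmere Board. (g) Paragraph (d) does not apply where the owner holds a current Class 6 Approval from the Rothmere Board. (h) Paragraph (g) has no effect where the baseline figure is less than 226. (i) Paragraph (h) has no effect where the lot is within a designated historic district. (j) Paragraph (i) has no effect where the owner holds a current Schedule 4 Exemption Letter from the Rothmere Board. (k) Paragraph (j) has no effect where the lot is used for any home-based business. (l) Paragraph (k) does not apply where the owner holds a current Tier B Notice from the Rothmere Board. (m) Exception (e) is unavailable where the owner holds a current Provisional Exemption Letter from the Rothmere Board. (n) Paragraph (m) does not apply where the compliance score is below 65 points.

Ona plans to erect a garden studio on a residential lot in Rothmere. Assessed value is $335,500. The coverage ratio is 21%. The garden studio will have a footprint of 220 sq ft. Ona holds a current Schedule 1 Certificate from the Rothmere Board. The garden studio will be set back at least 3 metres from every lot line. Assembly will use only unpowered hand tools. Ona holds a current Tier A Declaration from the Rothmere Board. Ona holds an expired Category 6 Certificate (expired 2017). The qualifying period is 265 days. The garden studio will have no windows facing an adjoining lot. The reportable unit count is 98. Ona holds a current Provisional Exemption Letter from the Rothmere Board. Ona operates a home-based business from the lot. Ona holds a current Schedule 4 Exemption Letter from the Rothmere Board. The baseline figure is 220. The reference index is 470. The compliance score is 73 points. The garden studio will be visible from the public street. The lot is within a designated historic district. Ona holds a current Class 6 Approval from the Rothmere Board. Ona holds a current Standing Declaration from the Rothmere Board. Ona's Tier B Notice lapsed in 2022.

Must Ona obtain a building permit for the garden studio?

Yes — Ona must obtain a building permit.

Exception (a) requires that the reference index is under 351; but the reference index is 470, not under 351, so (a) is unavailable.
Exception (b) does not apply: the structure will be visible from the street.
Exception (c) fails — no current Category 6 Certificate is held.
Exception (d): no windows face an adjoining lot; the coverage ratio is 21%, meeting the 19% threshold; the reportable unit count is 98, meeting the 86 threshold — every condition holds. However, paragraphs (g)–(l) must be considered: (g) is engaged — a current Class 6 Approval is held. (h) is triggered (the baseline figure is 220, less than the 226 limit), but is displaced by (i): (i) operates against (h): the lot is in a historic district. (j) would limit (i) — a current Schedule 4 Exemption Letter is held — but (k) sets (j) aside: (k) is triggered — a home-based business operates on the lot. (l) is not engaged (there is no Tier B Notice in force), so (k) stands. Exception (d) does not apply.
All of (e)'s requirements are met (assessed value is $335,500, meeting the $274,000 threshold; a current Tier A Declaration is held; the structure's footprint is 220 sq ft, below the 240 sq ft limit). Turning to paragraphs (m)–(n): (m) operates — a current Provisional Exemption Letter is held. (n) is not triggered (the compliance score is 73 points, not below 65 points), so (m) stands. Exception (e) does not apply.
No exception is made out. Ona falls within the general rule.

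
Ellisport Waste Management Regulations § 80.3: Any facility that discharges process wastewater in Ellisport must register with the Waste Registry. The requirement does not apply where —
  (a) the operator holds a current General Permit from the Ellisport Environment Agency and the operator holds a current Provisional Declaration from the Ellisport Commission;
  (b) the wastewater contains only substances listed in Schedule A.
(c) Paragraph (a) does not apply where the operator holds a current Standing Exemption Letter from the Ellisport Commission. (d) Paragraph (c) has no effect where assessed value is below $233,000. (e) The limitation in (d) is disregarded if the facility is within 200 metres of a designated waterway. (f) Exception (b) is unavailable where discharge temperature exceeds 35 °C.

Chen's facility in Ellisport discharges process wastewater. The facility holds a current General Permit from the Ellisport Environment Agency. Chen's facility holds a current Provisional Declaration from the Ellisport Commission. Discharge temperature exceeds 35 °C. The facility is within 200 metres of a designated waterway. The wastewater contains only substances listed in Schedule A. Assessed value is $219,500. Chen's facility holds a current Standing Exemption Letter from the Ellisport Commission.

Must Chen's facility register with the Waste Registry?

Exception (a)'s conditions are all satisfied: a current General Permit is held; a current Provisional Declaration is held. However, paragraphs (c)–(e) must be considered: (c) is triggered — a current Standing Exemption Letter is held. (d) would limit (c) — assessed value is $219,500, below the $233,000 limit — but (e) sets (d) aside: (e) is triggered — the facility is within 200 m of a designated waterway. So (a) is unavailable.
Exception (b): the wastewater is Schedule-A-only — every condition holds. However, paragraph (f) must be considered: (f) operates against (b): discharge temperature exceeds 35 °C. So (b) is unavailable.
None of the exceptions is available; § 80.3 applies in full.

Yes — Chen's facility must register with the Waste Registry.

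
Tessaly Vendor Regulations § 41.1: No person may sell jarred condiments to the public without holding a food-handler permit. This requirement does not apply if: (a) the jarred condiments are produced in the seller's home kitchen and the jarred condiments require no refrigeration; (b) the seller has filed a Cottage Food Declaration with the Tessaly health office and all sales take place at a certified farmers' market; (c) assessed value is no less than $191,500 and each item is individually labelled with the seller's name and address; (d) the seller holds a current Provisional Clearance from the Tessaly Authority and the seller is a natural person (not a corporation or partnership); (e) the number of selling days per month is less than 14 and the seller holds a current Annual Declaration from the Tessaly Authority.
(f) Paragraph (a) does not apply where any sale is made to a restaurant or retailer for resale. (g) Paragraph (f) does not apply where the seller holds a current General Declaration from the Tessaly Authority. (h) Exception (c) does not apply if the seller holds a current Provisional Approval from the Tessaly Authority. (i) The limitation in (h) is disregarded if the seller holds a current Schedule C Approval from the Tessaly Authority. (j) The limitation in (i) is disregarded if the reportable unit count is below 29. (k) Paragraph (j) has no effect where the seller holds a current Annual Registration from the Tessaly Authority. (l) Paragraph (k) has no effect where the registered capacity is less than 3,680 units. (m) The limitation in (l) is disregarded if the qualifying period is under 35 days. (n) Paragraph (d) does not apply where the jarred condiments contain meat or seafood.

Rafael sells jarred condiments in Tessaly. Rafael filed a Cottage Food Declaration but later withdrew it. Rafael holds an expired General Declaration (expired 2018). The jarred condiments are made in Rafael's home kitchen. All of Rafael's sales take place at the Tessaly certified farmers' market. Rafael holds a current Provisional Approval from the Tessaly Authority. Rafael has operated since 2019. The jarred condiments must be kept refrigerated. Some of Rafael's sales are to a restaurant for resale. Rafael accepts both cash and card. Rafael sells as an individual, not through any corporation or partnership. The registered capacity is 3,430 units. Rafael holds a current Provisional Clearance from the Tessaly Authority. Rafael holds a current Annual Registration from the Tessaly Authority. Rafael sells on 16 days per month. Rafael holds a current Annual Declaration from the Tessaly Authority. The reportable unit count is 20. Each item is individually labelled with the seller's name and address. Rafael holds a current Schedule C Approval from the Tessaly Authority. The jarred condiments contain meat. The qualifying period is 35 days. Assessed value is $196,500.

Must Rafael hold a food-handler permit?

Exception (a) does not apply: the jarred condiments require refrigeration.
Exception (b) fails — the Cottage Food Declaration was withdrawn.
All of (c)'s requirements are met (assessed value is $196,500, meeting the $191,500 threshold; items are individually labelled). But applying paragraphs (h)–(m): (h) is triggered — a current Provisional Approval is held. (i) is triggered (a current Schedule C Approval is held), but is itself disapplied by (j): (j) applies — the reportable unit count is 20, below the 29 limit. (k) operates (a current Annual Registration is held), but is displaced by (l): (l) applies — the registered capacity is 3,430 units, less than the 3,680 units limit. (m), which would lift (l), is not triggered — the qualifying period is 35 days, not under 35 days. (c) is therefore removed.
All of (d)'s requirements are met (a current Provisional Clearance is held; the seller is a natural person). However, paragraph (n) must be considered: (n) is engaged — the jarred condiments contain meat. Exception (d) does not apply.
Exception (e) does not apply: the number of selling days per month is 16, not less than 14.
None of the exceptions is available; § 41.1 applies in full.

Yes — Rafael must hold a food-handler permit.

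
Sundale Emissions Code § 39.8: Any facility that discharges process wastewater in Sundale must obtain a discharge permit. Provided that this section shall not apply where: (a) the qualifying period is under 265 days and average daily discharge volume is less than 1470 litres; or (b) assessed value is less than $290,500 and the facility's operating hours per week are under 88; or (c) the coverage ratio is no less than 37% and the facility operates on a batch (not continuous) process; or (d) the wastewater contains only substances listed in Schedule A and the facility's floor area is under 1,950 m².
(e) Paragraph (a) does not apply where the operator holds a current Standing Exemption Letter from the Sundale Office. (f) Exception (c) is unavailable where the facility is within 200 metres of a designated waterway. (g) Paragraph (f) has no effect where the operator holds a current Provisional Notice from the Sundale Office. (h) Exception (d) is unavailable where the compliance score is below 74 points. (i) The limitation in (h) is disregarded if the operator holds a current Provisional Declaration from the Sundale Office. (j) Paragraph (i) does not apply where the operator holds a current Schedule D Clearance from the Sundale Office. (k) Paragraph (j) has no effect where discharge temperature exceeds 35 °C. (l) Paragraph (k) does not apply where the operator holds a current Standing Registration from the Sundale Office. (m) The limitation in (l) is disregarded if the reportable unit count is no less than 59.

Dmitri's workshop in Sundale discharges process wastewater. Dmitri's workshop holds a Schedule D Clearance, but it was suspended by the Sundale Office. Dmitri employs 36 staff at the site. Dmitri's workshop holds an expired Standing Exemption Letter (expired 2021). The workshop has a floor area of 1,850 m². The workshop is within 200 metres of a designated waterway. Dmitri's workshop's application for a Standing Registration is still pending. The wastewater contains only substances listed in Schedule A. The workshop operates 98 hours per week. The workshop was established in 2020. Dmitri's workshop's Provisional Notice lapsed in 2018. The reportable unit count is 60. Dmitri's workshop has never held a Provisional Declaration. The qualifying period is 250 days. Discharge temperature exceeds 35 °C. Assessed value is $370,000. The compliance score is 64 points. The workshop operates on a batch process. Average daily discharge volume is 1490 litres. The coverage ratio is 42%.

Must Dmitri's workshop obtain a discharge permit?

Yes — Dmitri's workshop must obtain a discharge permit.

Exception (a) requires that average daily discharge volume is less than 1470 litres; but average daily discharge volume is 1490 litres, not less than 1470 litres, so (a) is unavailable.
Exception (b) does not apply: assessed value is $370,000, not less than $290,500.
Exception (c): the coverage ratio is 42%, meeting the 37% threshold; the facility operates on a batch process — every condition holds. But applying paragraphs (f)–(g): (f) is triggered — the workshop is within 200 m of a designated waterway. (g) is not triggered (no current Provisional Notice is held), so (f) stands. (c) is therefore removed.
All of (d)'s requirements are met (the wastewater is Schedule-A-only; the facility's floor area is 1,850 m², under the 1,950 m² limit). But: (h) operates — the compliance score is 64 points, below the 74 points limit. (i) does not operate here (there is no Provisional Declaration in force), so (h) stands. Exception (d) does not apply.
No exception is made out. Dmitri's workshop falls within the general rule.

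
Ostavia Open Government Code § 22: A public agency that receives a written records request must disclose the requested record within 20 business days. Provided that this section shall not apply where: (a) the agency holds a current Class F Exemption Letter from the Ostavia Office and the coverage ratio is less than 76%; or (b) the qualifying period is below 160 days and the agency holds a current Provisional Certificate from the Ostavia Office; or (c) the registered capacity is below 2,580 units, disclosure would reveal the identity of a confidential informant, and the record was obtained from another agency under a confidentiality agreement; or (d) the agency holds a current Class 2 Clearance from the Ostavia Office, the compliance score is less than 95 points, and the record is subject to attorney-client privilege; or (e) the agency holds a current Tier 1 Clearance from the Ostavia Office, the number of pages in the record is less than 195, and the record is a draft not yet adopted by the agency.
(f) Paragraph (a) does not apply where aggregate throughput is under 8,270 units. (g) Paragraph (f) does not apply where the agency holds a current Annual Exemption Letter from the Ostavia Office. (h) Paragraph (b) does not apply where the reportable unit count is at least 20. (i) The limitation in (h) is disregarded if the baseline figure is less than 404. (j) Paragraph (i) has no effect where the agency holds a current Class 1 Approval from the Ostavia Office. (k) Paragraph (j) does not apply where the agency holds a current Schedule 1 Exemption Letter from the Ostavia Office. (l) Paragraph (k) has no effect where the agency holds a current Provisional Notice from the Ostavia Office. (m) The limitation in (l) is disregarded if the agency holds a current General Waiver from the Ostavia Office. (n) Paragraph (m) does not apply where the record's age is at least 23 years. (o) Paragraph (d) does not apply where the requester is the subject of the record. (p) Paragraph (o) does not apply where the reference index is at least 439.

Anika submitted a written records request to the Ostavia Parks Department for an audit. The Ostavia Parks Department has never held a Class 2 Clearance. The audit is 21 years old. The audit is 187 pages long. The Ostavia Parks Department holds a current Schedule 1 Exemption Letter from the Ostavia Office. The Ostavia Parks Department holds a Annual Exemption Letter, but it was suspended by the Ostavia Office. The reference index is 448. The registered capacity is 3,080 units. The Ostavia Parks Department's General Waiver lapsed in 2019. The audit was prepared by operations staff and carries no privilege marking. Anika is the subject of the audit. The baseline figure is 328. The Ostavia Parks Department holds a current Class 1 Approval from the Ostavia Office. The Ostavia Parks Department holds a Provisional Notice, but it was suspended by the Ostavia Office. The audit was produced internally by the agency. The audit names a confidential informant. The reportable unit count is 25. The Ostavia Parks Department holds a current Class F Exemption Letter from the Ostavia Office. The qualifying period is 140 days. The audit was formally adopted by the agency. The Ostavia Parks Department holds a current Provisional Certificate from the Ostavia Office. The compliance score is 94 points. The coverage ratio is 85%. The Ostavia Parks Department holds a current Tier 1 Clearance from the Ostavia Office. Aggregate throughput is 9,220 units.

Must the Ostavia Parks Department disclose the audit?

No — exception (b) applies; the Ostavia Parks Department is not required to disclose the audit.

Exception (a) fails — the coverage ratio is 85%, not less than 76%.
All of (b)'s requirements are met (the qualifying period is 140 days, below the 160 days limit; a current Provisional Certificate is held). Under paragraphs (h)–(n): (h) would limit (b) — the reportable unit count is 25, meeting the 20 threshold — but (i) sets (h) aside: (i) operates against (h): the baseline figure is 328, less than the 404 limit. (j) would limit (i) — a current Class 1 Approval is held — but (k) sets (j) aside: (k) operates — a current Schedule 1 Exemption Letter is held. (l), which would lift (k), is inapplicable — the Provisional Notice is not current. (b) remains available.
Exception (c) does not apply: the registered capacity is 3,080 units, not below 2,580 units.
Exception (d) does not apply: there is no Class 2 Clearance in force.
Exception (e) fails — the audit has been formally adopted.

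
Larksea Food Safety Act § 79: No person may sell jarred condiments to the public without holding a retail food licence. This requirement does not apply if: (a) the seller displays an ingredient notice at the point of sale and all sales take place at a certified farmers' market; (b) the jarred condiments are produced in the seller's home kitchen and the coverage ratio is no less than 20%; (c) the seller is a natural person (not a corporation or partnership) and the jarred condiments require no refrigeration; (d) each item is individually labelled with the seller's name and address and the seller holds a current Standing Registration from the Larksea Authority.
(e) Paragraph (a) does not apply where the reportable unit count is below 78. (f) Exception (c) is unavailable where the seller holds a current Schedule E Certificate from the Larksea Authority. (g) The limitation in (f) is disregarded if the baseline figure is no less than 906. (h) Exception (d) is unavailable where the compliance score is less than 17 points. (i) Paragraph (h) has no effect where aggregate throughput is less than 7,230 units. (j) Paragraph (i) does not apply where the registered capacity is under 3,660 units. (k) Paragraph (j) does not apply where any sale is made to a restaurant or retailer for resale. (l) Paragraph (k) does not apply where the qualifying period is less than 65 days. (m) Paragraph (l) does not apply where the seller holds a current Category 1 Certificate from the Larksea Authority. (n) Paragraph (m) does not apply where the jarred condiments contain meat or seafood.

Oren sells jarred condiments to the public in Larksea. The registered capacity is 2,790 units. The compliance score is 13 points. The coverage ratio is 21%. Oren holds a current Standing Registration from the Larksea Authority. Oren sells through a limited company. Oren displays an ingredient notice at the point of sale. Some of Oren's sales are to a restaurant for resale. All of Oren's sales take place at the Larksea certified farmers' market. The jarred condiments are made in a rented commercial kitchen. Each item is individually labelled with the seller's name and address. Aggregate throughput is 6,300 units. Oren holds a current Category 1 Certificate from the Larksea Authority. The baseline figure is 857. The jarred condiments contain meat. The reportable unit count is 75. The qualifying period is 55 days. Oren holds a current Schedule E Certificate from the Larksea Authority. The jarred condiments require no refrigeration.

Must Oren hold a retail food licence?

Exception (a) is satisfied on its face — an ingredient notice is displayed; all sales are at a certified farmers' market. Turning to paragraph (e): (e) operates — the reportable unit count is 75, below the 78 limit. So (a) is unavailable.
Exception (b) fails — the jarred condiments are made in a commercial kitchen, not a home kitchen.
Exception (c) requires that the seller is a natural person (not a corporation or partnership); but the seller operates through a limited company, so (c) is unavailable.
All of (d)'s requirements are met (items are individually labelled; a current Standing Registration is held). But: (h) is engaged — the compliance score is 13 points, less than the 17 points limit. (i) operates (aggregate throughput is 6,300 units, less than the 7,230 units limit), but is displaced by (j): (j) operates against (i): the registered capacity is 2,790 units, under the 3,660 units limit. (k) operates (some sales are to a restaurant for resale), but is itself disapplied by (l): (l) operates against (k): the qualifying period is 55 days, less than the 65 days limit. (m) would limit (l) — a current Category 1 Certificate is held — but (n) sets (m) aside: (n) operates against (m): the jarred condiments contain meat. (d) is therefore removed.
None of the exceptions is available; § 79 applies in full.

Yes — Oren must hold a retail food licence.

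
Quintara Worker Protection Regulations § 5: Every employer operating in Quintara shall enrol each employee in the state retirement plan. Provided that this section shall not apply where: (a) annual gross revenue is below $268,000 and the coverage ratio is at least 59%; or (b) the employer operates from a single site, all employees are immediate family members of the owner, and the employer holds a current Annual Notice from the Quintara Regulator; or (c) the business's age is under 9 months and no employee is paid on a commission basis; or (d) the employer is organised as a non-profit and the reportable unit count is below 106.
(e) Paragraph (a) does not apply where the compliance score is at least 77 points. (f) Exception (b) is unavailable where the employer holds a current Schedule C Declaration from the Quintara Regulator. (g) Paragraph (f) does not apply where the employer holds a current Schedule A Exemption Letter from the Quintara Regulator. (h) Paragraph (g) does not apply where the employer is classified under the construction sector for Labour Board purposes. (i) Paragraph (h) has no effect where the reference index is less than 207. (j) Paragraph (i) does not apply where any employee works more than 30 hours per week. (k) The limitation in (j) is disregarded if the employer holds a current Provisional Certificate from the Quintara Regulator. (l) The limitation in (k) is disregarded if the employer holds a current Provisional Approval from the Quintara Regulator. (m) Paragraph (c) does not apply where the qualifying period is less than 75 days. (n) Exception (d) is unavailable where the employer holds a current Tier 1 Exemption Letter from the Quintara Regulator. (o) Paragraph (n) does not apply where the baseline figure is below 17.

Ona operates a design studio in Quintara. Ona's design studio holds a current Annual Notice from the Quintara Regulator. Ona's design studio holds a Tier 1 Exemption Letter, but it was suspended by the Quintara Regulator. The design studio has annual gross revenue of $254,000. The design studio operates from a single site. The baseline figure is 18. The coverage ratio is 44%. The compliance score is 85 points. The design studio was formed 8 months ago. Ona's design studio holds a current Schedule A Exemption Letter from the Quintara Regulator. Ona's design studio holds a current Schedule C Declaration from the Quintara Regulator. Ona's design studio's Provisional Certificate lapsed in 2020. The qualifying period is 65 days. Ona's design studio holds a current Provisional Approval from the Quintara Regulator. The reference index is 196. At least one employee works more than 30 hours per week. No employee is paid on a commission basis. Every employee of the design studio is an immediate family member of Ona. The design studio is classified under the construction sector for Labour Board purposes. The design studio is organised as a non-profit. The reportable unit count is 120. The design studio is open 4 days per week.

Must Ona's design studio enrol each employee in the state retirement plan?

Yes — Ona's design studio must enrol each employee in the state retirement plan.

Exception (a) requires that the coverage ratio is at least 59%; but the coverage ratio is 44%, short of 59%, so (a) is unavailable.
Exception (b)'s conditions are all satisfied: the employer operates from a single site; every employee is an immediate family member; a current Annual Notice is held. Turning to paragraphs (f)–(l): (f) operates — a current Schedule C Declaration is held. (g) is triggered (a current Schedule A Exemption Letter is held), but is itself disapplied by (h): (h) operates against (g): the design studio is classified under the construction sector. (i) would limit (h) — the reference index is 196, less than the 207 limit — but (j) sets (i) aside: (j) applies — at least one employee exceeds 30 hours/week. (k) is not engaged (no current Provisional Certificate is held), so (j) stands. Exception (b) does not apply.
All of (c)'s requirements are met (the business's age is 8 months, under the 9 months limit; no employee is paid on commission). However, paragraph (m) must be considered: (m) is engaged — the qualifying period is 65 days, less than the 75 days limit. (c) is therefore removed.
Exception (d) requires that the reportable unit count is below 106; but the reportable unit count is 120, not below 106, so (d) is unavailable.
Every exception is unavailable, so the rule governs.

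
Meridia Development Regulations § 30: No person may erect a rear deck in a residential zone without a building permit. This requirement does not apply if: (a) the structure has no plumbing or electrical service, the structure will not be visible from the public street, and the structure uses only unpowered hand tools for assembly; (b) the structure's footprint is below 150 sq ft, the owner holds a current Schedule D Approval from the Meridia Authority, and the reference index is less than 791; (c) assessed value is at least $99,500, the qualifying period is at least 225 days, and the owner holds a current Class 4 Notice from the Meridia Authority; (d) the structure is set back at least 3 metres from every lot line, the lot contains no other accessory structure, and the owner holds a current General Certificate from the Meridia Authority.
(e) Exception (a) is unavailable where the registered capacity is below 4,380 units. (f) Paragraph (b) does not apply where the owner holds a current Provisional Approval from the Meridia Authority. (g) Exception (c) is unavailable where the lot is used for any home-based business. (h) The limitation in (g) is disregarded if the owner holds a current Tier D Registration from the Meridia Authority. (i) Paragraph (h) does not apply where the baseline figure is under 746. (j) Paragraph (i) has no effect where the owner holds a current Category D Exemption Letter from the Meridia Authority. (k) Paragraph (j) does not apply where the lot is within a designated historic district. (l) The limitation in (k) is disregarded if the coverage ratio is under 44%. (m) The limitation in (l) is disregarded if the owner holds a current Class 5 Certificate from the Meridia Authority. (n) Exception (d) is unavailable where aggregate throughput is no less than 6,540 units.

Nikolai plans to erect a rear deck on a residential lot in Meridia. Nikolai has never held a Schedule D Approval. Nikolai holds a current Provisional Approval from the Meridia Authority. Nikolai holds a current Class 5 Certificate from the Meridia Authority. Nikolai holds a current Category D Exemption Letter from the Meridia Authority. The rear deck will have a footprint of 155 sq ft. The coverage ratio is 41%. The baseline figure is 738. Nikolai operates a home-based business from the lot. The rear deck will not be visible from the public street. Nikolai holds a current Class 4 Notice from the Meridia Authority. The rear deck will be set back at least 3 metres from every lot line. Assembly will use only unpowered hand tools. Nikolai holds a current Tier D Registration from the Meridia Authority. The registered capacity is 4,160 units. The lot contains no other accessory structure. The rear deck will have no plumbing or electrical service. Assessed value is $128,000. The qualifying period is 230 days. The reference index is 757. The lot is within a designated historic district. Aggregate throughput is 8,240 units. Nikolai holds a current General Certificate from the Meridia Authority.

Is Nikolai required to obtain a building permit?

Yes — Nikolai must obtain a building permit.

Exception (a)'s conditions are all satisfied: there is no plumbing or electrical service; the structure will not be visible from the street; assembly uses only hand tools. But applying paragraph (e): (e) is triggered — the registered capacity is 4,160 units, below the 4,380 units limit. Exception (a) does not apply.
Exception (b) requires that the structure's footprint is below 150 sq ft; but the structure's footprint is 155 sq ft, not below 150 sq ft, so (b) is unavailable.
Exception (c) is satisfied on its face — assessed value is $128,000, meeting the $99,500 threshold; the qualifying period is 230 days, meeting the 225 days threshold; a current Class 4 Notice is held. Turning to paragraphs (g)–(m): (g) is engaged — a home-based business operates on the lot. (h) operates (a current Tier D Registration is held), but is itself disapplied by (i): (i) is engaged — the baseline figure is 738, under the 746 limit. (j) would limit (i) — a current Category D Exemption Letter is held — but (k) sets (j) aside: (k) is engaged — the lot is in a historic district. (l) is engaged (the coverage ratio is 41%, under the 44% limit), but is itself disapplied by (m): (m) applies — a current Class 5 Certificate is held. So (c) is unavailable.
All of (d)'s requirements are met (the setback is at least 3 m on every side; the lot has no other accessory structure; a current General Certificate is held). But applying paragraph (n): (n) operates against (d): aggregate throughput is 8,240 units, meeting the 6,540 units threshold. Exception (d) does not apply.
No exception displaces § 30.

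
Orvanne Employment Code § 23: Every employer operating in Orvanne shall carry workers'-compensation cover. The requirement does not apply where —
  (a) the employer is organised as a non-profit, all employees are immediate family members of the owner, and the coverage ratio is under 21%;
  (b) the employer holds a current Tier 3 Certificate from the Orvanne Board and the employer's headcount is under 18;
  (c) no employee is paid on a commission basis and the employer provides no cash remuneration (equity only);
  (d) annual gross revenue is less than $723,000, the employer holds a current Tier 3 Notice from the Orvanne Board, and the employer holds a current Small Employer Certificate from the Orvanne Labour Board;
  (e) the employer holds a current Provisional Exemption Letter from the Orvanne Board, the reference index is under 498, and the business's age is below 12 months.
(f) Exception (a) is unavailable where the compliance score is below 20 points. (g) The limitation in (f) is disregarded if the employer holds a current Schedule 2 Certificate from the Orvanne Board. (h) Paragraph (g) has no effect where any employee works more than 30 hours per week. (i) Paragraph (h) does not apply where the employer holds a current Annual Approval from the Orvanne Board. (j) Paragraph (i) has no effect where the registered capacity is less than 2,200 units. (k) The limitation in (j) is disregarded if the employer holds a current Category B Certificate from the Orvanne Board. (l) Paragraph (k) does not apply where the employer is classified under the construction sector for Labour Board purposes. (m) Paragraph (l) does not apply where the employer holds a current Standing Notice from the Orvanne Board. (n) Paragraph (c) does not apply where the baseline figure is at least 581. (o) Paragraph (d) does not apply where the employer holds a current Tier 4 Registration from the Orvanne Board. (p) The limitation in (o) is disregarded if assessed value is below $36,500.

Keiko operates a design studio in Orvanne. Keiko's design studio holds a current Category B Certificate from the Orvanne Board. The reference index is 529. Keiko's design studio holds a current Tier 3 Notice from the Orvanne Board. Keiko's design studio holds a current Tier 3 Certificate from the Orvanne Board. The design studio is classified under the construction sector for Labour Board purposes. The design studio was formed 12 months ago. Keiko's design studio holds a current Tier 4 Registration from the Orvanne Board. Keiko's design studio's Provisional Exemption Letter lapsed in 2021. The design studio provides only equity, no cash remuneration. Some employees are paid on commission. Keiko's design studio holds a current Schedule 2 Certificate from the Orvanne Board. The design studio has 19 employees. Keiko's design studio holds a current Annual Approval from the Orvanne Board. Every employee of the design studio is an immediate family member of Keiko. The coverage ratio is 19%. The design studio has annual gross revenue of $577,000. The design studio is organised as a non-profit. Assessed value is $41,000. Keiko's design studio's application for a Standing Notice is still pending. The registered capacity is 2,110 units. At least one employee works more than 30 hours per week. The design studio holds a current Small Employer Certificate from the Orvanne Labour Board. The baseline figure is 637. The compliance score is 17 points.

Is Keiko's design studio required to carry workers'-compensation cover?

Yes — Keiko's design studio must carry workers'-compensation cover.

Exception (a) is satisfied on its face — the employer is a non-profit; every employee is an immediate family member; the coverage ratio is 19%, under the 21% limit. However, paragraphs (f)–(m) must be considered: (f) is engaged — the compliance score is 17 points, below the 20 points limit. (g) would limit (f) — a current Schedule 2 Certificate is held — but (h) sets (g) aside: (h) applies — at least one employee exceeds 30 hours/week. (i) operates (a current Annual Approval is held), but is displaced by (j): (j) operates against (i): the registered capacity is 2,110 units, less than the 2,200 units limit. (k) would limit (j) — a current Category B Certificate is held — but (l) sets (k) aside: (l) operates against (k): the design studio is classified under the construction sector. (m), which would lift (l), is not triggered — no current Standing Notice is held. (a) is therefore removed.
Exception (b) requires that the employer's headcount is under 18; but the employer's headcount is 19, not under 18, so (b) is unavailable.
Exception (c) requires that no employee is paid on a commission basis; but some employees are paid on commission, so (c) is unavailable.
Exception (d) is satisfied on its face — annual gross revenue is $577,000, less than the $723,000 limit; a current Tier 3 Notice is held; a current Small Employer Certificate is held. However, paragraphs (o)–(p) must be considered: (o) operates against (d): a current Tier 4 Registration is held. (p) does not operate here (assessed value is $41,000, not below $36,500), so (o) stands. Exception (d) does not apply.
Exception (e) requires that the employer holds a current Provisional Exemption Letter from the Orvanne Board; but the Provisional Exemption Letter is not current, so (e) is unavailable.
No exception is made out. Keiko's design studio falls within the general rule.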